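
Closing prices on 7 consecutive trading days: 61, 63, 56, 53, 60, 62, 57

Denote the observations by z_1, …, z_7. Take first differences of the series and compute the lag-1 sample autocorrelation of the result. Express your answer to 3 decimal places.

-0.081

First differences Δz: 2, -7, -3, 7, 2, -5
Mean of differences = -0.6667
Numerator Σ(Δz_t−Δz̄)(Δz_{t+1}−Δz̄) = -11.1111
Denominator Σ(Δz_t−Δz̄)² = 137.3333
r_1(Δz) = -11.1111 / 137.3333 = -0.081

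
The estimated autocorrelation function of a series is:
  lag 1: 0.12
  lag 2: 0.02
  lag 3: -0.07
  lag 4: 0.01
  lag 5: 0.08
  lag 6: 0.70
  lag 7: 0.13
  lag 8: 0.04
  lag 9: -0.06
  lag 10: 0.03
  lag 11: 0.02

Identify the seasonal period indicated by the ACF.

The largest autocorrelation is r_6 = 0.70; the remaining lags stay at or below 0.13.
The dominant spike at lag 6 indicates a seasonal period of 6.

6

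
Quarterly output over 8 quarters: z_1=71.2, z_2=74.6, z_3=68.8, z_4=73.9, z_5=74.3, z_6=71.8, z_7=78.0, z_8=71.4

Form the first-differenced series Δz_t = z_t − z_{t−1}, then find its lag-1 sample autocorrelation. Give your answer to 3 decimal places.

-0.656

First differences Δz: 3.4, -5.8, 5.1, 0.4, -2.5, 6.2, -6.6
Mean of differences = 0.0286
Numerator Σ(Δz_t−Δz̄)(Δz_{t+1}−Δz̄) = -104.7780
Denominator Σ(Δz_t−Δz̄)² = 159.6143
r_1(Δz) = -104.7780 / 159.6143 = -0.656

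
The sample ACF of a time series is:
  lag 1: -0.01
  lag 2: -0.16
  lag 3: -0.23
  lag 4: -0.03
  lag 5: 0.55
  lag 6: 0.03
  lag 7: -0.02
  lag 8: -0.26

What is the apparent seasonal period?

5

The largest autocorrelation is r_5 = 0.55; the remaining lags stay at or below 0.03.
The dominant spike at lag 5 indicates a seasonal period of 5.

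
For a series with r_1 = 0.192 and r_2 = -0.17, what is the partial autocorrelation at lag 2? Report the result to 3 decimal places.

φ_{22} = (r_2 − r_1²) / (1 − r_1²)
r_1² = (0.192)² = 0.036864
Numerator = -0.17 − 0.0369 = -0.2069; denominator = 1 − 0.0369 = 0.9631
φ_{22} = -0.2069 / 0.9631 = -0.215

-0.215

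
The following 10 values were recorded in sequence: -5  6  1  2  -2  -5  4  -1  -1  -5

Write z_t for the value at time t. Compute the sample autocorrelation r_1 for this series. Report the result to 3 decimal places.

-0.238

Mean z̄ = (-5 + 6 + 1 + 2 − 2 − 5 + 4 − 1 − 1 − 5)/10 = -0.6000
Numerator Σ_{t=1}^{9}(z_t−z̄)(z_{t+1}−z̄) = -31.9600
Denominator Σ(z_t−z̄)² = 134.4000
r_1 = -31.9600 / 134.4000 = -0.238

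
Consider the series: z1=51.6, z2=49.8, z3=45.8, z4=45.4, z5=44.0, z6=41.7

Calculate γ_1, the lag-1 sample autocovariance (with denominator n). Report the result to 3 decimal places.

Mean z̄ = (51.6 + 49.8 + 45.8 + 45.4 + 44.0 + 41.7)/6 = 46.3833
Deviations: 5.2167, 3.4167, -0.5833, -0.9833, -2.3833, -4.6833
Σ_{t=1}^{5}(z_t−z̄)(z_{t+1}−z̄) = 29.9097
γ_1 = 29.9097 / 6 = 4.985

4.985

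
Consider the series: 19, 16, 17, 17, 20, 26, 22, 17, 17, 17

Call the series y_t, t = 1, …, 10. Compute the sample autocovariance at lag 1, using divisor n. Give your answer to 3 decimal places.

3.796

Mean ȳ = (19 + 16 + 17 + 17 + 20 + 26 + 22 + 17 + 17 + 17)/10 = 18.8000
Σ_{t=1}^{9}(y_t−ȳ)(y_{t+1}−ȳ) = 37.9600
γ_1 = 37.9600 / 10 = 3.796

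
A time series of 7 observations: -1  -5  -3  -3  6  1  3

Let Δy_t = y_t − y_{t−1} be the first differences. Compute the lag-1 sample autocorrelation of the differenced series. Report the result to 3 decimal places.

First differences Δy: -4, 2, 0, 9, -5, 2
Mean of differences = 0.6667
Numerator Σ(Δy_t−Δȳ)(Δy_{t+1}−Δȳ) = -67.4444
Denominator Σ(Δy_t−Δȳ)² = 127.3333
r_1(Δy) = -67.4444 / 127.3333 = -0.530

-0.530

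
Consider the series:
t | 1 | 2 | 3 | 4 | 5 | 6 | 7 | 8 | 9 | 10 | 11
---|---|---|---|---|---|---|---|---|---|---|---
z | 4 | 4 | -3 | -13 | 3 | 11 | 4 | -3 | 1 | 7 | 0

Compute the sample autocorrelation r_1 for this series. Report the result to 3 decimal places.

Mean z̄ = (4 + 4 − 3 − 13 + 3 + 11 + 4 − 3 + 1 + 7 + 0)/11 = 1.3636
Numerator Σ_{t=1}^{10}(z_t−z̄)(z_{t+1}−z̄) = 56.1405
Denominator Σ(z_t−z̄)² = 394.5455
r_1 = 56.1405 / 394.5455 = 0.142

0.142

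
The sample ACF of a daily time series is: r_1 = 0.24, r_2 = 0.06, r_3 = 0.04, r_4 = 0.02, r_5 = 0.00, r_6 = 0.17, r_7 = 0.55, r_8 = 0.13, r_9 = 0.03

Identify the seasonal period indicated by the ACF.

7

The largest autocorrelation is r_7 = 0.55; the remaining lags stay at or below 0.24. The elevated value at lag 1 (0.24), dropping to 0.06 at lag 2, reflects decaying short-term dependence rather than seasonality.
The dominant spike at lag 7 indicates a seasonal period of 7.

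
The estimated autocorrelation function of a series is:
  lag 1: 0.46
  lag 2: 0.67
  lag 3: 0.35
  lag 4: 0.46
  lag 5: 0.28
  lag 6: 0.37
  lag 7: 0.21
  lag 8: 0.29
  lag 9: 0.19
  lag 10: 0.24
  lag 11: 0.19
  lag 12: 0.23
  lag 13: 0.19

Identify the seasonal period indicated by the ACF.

The largest autocorrelation is r_2 = 0.67; the remaining lags stay at or below 0.46.
The dominant spike at lag 2 indicates a seasonal period of 2.

2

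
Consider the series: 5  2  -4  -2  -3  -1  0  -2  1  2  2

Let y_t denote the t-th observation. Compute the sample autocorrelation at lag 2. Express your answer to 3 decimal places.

Mean ȳ = (5 + 2 − 4 − 2 − 3 − 1 + 0 − 2 + 1 + 2 + 2)/11 = 0.0000
Numerator Σ_{t=1}^{9}(y_t−ȳ)(y_{t+2}−ȳ) = -10.0000
Denominator Σ(y_t−ȳ)² = 72.0000
r_2 = -10.0000 / 72.0000 = -0.139

-0.139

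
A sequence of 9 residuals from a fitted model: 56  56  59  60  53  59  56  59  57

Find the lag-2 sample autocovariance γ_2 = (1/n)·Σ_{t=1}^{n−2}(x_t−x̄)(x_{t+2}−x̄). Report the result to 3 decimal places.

0.051

Mean x̄ = (56 + 56 + 59 + 60 + 53 + 59 + 56 + 59 + 57)/9 = 57.2222
Σ_{t=1}^{7}(x_t−x̄)(x_{t+2}−x̄) = 0.4568
γ_2 = 0.4568 / 9 = 0.051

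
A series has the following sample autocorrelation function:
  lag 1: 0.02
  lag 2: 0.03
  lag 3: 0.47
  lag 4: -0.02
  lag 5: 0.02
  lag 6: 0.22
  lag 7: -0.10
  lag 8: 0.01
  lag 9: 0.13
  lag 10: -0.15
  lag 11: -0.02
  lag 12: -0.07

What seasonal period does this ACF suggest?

The largest autocorrelation is r_3 = 0.47, with a weaker echo at lag 6 (0.22); the remaining lags stay at or below 0.13.
The dominant spike at lag 3 indicates a seasonal period of 3.

3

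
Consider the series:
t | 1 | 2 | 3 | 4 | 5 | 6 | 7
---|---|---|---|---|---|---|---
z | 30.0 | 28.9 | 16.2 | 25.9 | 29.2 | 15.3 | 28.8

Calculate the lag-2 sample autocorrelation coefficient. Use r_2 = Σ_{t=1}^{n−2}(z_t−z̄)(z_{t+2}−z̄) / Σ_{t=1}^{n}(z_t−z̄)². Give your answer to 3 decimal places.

Mean z̄ = (30.0 + 28.9 + 16.2 + 25.9 + 29.2 + 15.3 + 28.8)/7 = 24.9000
Deviations from mean: 5.1000, 4.0000, -8.7000, 1.0000, 4.3000, -9.6000, 3.9000
Σ(z_t−z̄)(z_{t+2}−z̄) = (-44.3700) + (4.0000) + (-37.4100) + (-9.6000) + (16.7700) = -70.6100
Denominator Σ(z_t−z̄)² = 244.5600
r_2 = -70.6100 / 244.5600 = -0.289

-0.289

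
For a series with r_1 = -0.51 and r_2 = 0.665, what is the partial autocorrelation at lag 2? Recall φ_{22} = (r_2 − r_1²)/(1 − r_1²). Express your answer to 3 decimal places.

φ_{22} = (r_2 − r_1²) / (1 − r_1²)
r_1² = (-0.51)² = 0.2601
Numerator = 0.665 − 0.2601 = 0.4049; denominator = 1 − 0.2601 = 0.7399
φ_{22} = 0.4049 / 0.7399 = 0.547

0.547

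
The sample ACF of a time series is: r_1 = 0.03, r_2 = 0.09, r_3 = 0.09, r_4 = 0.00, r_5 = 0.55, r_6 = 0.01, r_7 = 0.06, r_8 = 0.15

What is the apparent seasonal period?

The largest autocorrelation is r_5 = 0.55; the remaining lags stay at or below 0.15.
The dominant spike at lag 5 indicates a seasonal period of 5.

5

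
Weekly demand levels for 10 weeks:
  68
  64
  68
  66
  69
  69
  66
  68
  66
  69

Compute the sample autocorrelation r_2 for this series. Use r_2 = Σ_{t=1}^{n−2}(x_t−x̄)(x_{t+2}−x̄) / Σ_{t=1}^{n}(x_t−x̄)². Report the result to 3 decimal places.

0.215

Mean x̄ = (68 + 64 + 68 + 66 + 69 + 69 + 66 + 68 + 66 + 69)/10 = 67.3000
Numerator Σ_{t=1}^{8}(x_t−x̄)(x_{t+2}−x̄) = 5.6200
Denominator Σ(x_t−x̄)² = 26.1000
r_2 = 5.6200 / 26.1000 = 0.215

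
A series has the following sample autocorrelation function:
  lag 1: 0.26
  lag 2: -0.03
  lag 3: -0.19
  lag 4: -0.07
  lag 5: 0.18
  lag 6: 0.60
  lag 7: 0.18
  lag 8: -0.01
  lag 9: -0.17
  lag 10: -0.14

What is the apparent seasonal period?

The largest autocorrelation is r_6 = 0.60; the remaining lags stay at or below 0.26.
The dominant spike at lag 6 indicates a seasonal period of 6.

6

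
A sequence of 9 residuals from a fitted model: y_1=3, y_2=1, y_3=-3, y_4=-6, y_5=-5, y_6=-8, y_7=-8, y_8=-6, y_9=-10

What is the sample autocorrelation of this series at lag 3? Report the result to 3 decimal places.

0.034

Mean ȳ = (3 + 1 − 3 − 6 − 5 − 8 − 8 − 6 − 10)/9 = -4.6667
Σ(y_t−ȳ)(y_{t+3}−ȳ) = (-10.2222) + (-1.8889) + (-5.5556) + (4.4444) + (0.4444) + (17.7778) = 5.0000
Denominator Σ(y_t−ȳ)² = 148.0000
r_3 = 5.0000 / 148.0000 = 0.034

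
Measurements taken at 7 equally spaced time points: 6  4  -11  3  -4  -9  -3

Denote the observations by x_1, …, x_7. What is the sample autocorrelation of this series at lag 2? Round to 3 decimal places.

-0.219

Mean x̄ = (6 + 4 − 11 + 3 − 4 − 9 − 3)/7 = -2.0000
Deviations from mean: 8.0000, 6.0000, -9.0000, 5.0000, -2.0000, -7.0000, -1.0000
Numerator Σ_{t=1}^{5}(x_t−x̄)(x_{t+2}−x̄) = -57.0000
Denominator Σ(x_t−x̄)² = 260.0000
r_2 = -57.0000 / 260.0000 = -0.219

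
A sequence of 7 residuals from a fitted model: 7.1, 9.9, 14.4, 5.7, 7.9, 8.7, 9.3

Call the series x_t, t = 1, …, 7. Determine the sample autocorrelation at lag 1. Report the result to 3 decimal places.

Mean x̄ = (7.1 + 9.9 + 14.4 + 5.7 + 7.9 + 8.7 + 9.3)/7 = 9.0000
Numerator Σ_{t=1}^{6}(x_t−x̄)(x_{t+1}−x̄) = -10.8000
Denominator Σ(x_t−x̄)² = 45.8600
r_1 = -10.8000 / 45.8600 = -0.235

-0.235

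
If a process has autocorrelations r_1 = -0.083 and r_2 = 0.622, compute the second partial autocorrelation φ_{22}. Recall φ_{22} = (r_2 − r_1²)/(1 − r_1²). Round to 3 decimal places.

φ_{22} = (r_2 − r_1²) / (1 − r_1²)
r_1² = (-0.083)² = 0.006889
Numerator = 0.622 − 0.0069 = 0.6151; denominator = 1 − 0.0069 = 0.9931
φ_{22} = 0.6151 / 0.9931 = 0.619

0.619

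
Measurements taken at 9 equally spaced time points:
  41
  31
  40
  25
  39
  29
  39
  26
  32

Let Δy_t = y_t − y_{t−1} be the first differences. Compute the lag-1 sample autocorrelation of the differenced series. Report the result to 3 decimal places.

-0.893

First differences Δy: -10, 9, -15, 14, -10, 10, -13, 6
Mean of differences = -1.1250
Numerator Σ(Δy_t−Δȳ)(Δy_{t+1}−Δȳ) = -889.8906
Denominator Σ(Δy_t−Δȳ)² = 996.8750
r_1(Δy) = -889.8906 / 996.8750 = -0.893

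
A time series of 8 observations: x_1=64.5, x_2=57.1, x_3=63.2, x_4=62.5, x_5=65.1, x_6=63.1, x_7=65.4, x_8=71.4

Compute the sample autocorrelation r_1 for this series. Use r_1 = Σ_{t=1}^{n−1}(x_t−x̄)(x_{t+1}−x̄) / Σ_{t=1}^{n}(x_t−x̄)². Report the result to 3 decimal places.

0.091

Mean x̄ = (64.5 + 57.1 + 63.2 + 62.5 + 65.1 + 63.1 + 65.4 + 71.4)/8 = 64.0375
Σ(x_t−x̄)(x_{t+1}−x̄) = (-3.2086) + (5.8102) + (1.2877) + (-1.6336) + (-0.9961) + (-1.2773) + (10.0314) = 10.0136
Denominator Σ(x_t−x̄)² = 109.4788
r_1 = 10.0136 / 109.4788 = 0.091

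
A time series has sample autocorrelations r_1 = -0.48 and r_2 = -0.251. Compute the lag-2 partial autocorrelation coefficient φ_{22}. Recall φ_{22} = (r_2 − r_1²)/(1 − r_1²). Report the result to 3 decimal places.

-0.626

φ_{22} = (r_2 − r_1²) / (1 − r_1²)
r_1² = (-0.48)² = 0.2304
Numerator = -0.251 − 0.2304 = -0.4814; denominator = 1 − 0.2304 = 0.7696
φ_{22} = -0.4814 / 0.7696 = -0.626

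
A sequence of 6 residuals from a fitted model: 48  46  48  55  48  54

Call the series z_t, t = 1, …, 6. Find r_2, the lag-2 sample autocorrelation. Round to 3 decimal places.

0.123

Mean z̄ = (48 + 46 + 48 + 55 + 48 + 54)/6 = 49.8333
Deviations from mean: -1.8333, -3.8333, -1.8333, 5.1667, -1.8333, 4.1667
Σ(z_t−z̄)(z_{t+2}−z̄) = (3.3611) + (-19.8056) + (3.3611) + (21.5278) = 8.4444
Denominator Σ(z_t−z̄)² = 68.8333
r_2 = 8.4444 / 68.8333 = 0.123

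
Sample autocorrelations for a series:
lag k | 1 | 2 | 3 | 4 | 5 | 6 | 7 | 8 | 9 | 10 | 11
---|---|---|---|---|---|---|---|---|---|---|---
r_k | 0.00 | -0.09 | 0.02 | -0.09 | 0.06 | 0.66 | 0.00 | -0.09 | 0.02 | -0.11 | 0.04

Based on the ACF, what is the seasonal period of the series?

The largest autocorrelation is r_6 = 0.66; the remaining lags stay at or below 0.06.
The dominant spike at lag 6 indicates a seasonal period of 6.

6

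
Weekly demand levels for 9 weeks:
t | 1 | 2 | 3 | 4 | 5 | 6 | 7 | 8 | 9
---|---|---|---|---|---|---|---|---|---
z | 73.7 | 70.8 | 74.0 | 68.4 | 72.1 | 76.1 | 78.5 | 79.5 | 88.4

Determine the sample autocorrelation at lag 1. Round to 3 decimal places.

0.412

Mean z̄ = (73.7 + 70.8 + 74.0 + 68.4 + 72.1 + 76.1 + 78.5 + 79.5 + 88.4)/9 = 75.7222
Numerator Σ_{t=1}^{8}(z_t−z̄)(z_{t+1}−z̄) = 115.6328
Denominator Σ(z_t−z̄)² = 280.8756
r_1 = 115.6328 / 280.8756 = 0.412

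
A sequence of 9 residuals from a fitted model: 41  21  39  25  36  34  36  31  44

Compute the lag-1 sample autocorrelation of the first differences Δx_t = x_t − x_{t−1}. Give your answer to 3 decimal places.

-0.701

First differences Δx: -20, 18, -14, 11, -2, 2, -5, 13
Mean of differences = 0.3750
Numerator Σ(Δx_t−Δx̄)(Δx_{t+1}−Δx̄) = -870.8906
Denominator Σ(Δx_t−Δx̄)² = 1241.8750
r_1(Δx) = -870.8906 / 1241.8750 = -0.701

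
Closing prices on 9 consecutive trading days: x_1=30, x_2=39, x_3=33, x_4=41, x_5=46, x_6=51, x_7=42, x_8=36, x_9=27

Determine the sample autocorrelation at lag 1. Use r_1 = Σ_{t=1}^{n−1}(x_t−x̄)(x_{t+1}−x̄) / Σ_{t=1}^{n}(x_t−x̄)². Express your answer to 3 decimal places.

Mean x̄ = (30 + 39 + 33 + 41 + 46 + 51 + 42 + 36 + 27)/9 = 38.3333
Numerator Σ_{t=1}^{8}(x_t−x̄)(x_{t+1}−x̄) = 158.5556
Denominator Σ(x_t−x̄)² = 472.0000
r_1 = 158.5556 / 472.0000 = 0.336

0.336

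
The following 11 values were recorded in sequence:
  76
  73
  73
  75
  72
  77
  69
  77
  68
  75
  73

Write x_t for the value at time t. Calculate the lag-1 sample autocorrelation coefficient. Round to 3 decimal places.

-0.779

Mean x̄ = (76 + 73 + 73 + 75 + 72 + 77 + 69 + 77 + 68 + 75 + 73)/11 = 73.4545
Numerator Σ_{t=1}^{10}(x_t−x̄)(x_{t+1}−x̄) = -69.1157
Denominator Σ(x_t−x̄)² = 88.7273
r_1 = -69.1157 / 88.7273 = -0.779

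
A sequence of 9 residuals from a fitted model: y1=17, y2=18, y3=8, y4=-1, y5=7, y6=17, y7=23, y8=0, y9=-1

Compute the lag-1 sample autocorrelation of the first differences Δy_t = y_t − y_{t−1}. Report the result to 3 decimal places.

First differences Δy: 1, -10, -9, 8, 10, 6, -23, -1
Mean of differences = -2.2500
Numerator Σ(Δy_t−Δȳ)(Δy_{t+1}−Δȳ) = -12.5625
Denominator Σ(Δy_t−Δȳ)² = 871.5000
r_1(Δy) = -12.5625 / 871.5000 = -0.014

-0.014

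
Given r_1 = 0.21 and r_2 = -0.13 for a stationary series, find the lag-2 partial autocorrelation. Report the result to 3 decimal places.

φ_{22} = (r_2 − r_1²) / (1 − r_1²)
r_1² = (0.21)² = 0.0441
Numerator = -0.13 − 0.0441 = -0.1741; denominator = 1 − 0.0441 = 0.9559
φ_{22} = -0.1741 / 0.9559 = -0.182

-0.182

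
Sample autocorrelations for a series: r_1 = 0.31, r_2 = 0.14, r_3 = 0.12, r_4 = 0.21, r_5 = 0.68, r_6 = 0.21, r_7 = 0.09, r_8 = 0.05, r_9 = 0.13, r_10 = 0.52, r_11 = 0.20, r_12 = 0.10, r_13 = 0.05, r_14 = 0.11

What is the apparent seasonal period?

5

The largest autocorrelation is r_5 = 0.68, with a weaker echo at lag 10 (0.52); the remaining lags stay at or below 0.31. The elevated value at lag 1 (0.31), dropping to 0.14 at lag 2, reflects decaying short-term dependence rather than seasonality.
The dominant spike at lag 5 indicates a seasonal period of 5.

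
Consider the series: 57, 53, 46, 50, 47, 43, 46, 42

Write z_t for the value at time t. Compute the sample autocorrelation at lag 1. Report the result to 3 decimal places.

Mean z̄ = (57 + 53 + 46 + 50 + 47 + 43 + 46 + 42)/8 = 48.0000
Σ(z_t−z̄)(z_{t+1}−z̄) = (45.0000) + (-10.0000) + (-4.0000) + (-2.0000) + (5.0000) + (10.0000) + (12.0000) = 56.0000
Denominator Σ(z_t−z̄)² = 180.0000
r_1 = 56.0000 / 180.0000 = 0.311

0.311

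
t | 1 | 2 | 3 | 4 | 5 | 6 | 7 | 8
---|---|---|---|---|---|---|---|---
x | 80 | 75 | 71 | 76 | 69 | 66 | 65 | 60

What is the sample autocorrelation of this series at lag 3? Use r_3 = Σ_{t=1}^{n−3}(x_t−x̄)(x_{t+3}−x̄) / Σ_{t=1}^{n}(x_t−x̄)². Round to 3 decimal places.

0.097

Mean x̄ = (80 + 75 + 71 + 76 + 69 + 66 + 65 + 60)/8 = 70.2500
Deviations from mean: 9.7500, 4.7500, 0.7500, 5.7500, -1.2500, -4.2500, -5.2500, -10.2500
Numerator Σ_{t=1}^{5}(x_t−x̄)(x_{t+3}−x̄) = 29.5625
Denominator Σ(x_t−x̄)² = 303.5000
r_3 = 29.5625 / 303.5000 = 0.097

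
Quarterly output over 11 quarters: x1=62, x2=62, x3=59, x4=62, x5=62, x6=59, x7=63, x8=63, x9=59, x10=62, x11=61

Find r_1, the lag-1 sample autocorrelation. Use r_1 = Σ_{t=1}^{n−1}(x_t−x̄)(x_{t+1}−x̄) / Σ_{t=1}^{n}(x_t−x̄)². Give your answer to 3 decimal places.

Mean x̄ = (62 + 62 + 59 + 62 + 62 + 59 + 63 + 63 + 59 + 62 + 61)/11 = 61.2727
Numerator Σ_{t=1}^{10}(x_t−x̄)(x_{t+1}−x̄) = -10.6198
Denominator Σ(x_t−x̄)² = 24.1818
r_1 = -10.6198 / 24.1818 = -0.439

-0.439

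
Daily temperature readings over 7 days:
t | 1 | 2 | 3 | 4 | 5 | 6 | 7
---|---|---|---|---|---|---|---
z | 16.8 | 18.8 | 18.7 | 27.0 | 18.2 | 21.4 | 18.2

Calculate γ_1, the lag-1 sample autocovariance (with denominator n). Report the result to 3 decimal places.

Mean z̄ = (16.8 + 18.8 + 18.7 + 27.0 + 18.2 + 21.4 + 18.2)/7 = 19.8714
Σ_{t=1}^{6}(z_t−z̄)(z_{t+1}−z̄) = -20.8294
γ_1 = -20.8294 / 7 = -2.976

-2.976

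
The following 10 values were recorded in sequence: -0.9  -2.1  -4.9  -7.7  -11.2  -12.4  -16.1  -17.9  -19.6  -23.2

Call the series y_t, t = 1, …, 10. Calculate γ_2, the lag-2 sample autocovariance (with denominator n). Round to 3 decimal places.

22.062

Mean ȳ = (-0.9 − 2.1 − 4.9 − 7.7 − 11.2 − 12.4 − 16.1 − 17.9 − 19.6 − 23.2)/10 = -11.6000
Σ_{t=1}^{8}(y_t−ȳ)(y_{t+2}−ȳ) = 220.6200
γ_2 = 220.6200 / 10 = 22.062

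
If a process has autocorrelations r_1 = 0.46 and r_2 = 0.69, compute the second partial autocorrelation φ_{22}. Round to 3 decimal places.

φ_{22} = (r_2 − r_1²) / (1 − r_1²)
r_1² = (0.46)² = 0.2116
Numerator = 0.69 − 0.2116 = 0.4784; denominator = 1 − 0.2116 = 0.7884
φ_{22} = 0.4784 / 0.7884 = 0.607

0.607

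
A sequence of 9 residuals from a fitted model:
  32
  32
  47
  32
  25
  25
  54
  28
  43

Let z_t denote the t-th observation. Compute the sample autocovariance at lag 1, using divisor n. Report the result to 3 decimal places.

-34.605

Mean z̄ = (32 + 32 + 47 + 32 + 25 + 25 + 54 + 28 + 43)/9 = 35.3333
Σ_{t=1}^{8}(z_t−z̄)(z_{t+1}−z̄) = -311.4444
γ_1 = -311.4444 / 9 = -34.605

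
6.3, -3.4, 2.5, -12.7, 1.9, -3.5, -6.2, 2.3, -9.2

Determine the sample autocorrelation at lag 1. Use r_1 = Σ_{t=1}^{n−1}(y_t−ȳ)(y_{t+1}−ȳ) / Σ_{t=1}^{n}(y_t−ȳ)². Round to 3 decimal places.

-0.514

Mean ȳ = (6.3 − 3.4 + 2.5 − 12.7 + 1.9 − 3.5 − 6.2 + 2.3 − 9.2)/9 = -2.4444
Numerator Σ_{t=1}^{8}(y_t−ȳ)(y_{t+1}−ȳ) = -158.8342
Denominator Σ(y_t−ȳ)² = 309.2422
r_1 = -158.8342 / 309.2422 = -0.514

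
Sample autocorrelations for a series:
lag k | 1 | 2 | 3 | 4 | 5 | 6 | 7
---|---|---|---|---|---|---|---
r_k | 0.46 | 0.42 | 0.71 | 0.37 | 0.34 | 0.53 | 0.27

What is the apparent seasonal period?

The largest autocorrelation is r_3 = 0.71, with a weaker echo at lag 6 (0.53); the remaining lags stay at or below 0.46. The elevated value at lag 1 (0.46), dropping to 0.42 at lag 2, reflects decaying short-term dependence rather than seasonality.
The dominant spike at lag 3 indicates a seasonal period of 3.

3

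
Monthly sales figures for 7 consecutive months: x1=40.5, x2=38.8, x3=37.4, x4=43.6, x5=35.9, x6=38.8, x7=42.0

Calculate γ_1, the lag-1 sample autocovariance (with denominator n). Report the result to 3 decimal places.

Mean x̄ = (40.5 + 38.8 + 37.4 + 43.6 + 35.9 + 38.8 + 42.0)/7 = 39.5714
Deviations: 0.9286, -0.7714, -2.1714, 4.0286, -3.6714, -0.7714, 2.4286
Σ_{t=1}^{6}(x_t−x̄)(x_{t+1}−x̄) = -21.6208
γ_1 = -21.6208 / 7 = -3.089

-3.089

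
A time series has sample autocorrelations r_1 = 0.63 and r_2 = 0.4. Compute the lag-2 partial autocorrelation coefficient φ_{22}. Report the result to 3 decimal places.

φ_{22} = (r_2 − r_1²) / (1 − r_1²)
r_1² = (0.63)² = 0.3969
Numerator = 0.4 − 0.3969 = 0.0031; denominator = 1 − 0.3969 = 0.6031
φ_{22} = 0.0031 / 0.6031 = 0.005

0.005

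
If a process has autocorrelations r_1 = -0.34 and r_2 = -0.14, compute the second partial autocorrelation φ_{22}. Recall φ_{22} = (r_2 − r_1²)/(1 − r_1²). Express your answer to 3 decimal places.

-0.289

φ_{22} = (r_2 − r_1²) / (1 − r_1²)
r_1² = (-0.34)² = 0.1156
Numerator = -0.14 − 0.1156 = -0.2556; denominator = 1 − 0.1156 = 0.8844
φ_{22} = -0.2556 / 0.8844 = -0.289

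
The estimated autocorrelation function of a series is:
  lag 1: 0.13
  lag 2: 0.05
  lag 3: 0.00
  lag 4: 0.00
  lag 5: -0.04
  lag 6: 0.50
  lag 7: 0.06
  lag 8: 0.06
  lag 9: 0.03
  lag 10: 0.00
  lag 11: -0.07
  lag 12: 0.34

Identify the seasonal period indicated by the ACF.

The largest autocorrelation is r_6 = 0.50, with a weaker echo at lag 12 (0.34); the remaining lags stay at or below 0.13.
The dominant spike at lag 6 indicates a seasonal period of 6.

6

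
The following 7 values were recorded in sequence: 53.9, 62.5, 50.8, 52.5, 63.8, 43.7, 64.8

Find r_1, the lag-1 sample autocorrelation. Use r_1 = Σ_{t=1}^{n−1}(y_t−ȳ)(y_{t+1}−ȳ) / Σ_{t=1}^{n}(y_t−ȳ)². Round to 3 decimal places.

Mean ȳ = (53.9 + 62.5 + 50.8 + 52.5 + 63.8 + 43.7 + 64.8)/7 = 56.0000
Numerator Σ_{t=1}^{6}(y_t−ȳ)(y_{t+1}−ȳ) = -260.7300
Denominator Σ(y_t−ȳ)² = 375.5200
r_1 = -260.7300 / 375.5200 = -0.694

-0.694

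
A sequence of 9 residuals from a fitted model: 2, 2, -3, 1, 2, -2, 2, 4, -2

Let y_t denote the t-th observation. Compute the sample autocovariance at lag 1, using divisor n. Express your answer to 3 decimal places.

Mean ȳ = (2 + 2 − 3 + 1 + 2 − 2 + 2 + 4 − 2)/9 = 0.6667
Σ_{t=1}^{8}(y_t−ȳ)(y_{t+1}−ȳ) = -15.4444
γ_1 = -15.4444 / 9 = -1.716

-1.716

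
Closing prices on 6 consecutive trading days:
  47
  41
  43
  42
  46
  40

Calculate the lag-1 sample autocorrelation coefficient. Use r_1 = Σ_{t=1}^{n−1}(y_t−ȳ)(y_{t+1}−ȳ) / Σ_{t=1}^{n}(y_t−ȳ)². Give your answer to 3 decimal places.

Mean ȳ = (47 + 41 + 43 + 42 + 46 + 40)/6 = 43.1667
Deviations from mean: 3.8333, -2.1667, -0.1667, -1.1667, 2.8333, -3.1667
Numerator Σ_{t=1}^{5}(y_t−ȳ)(y_{t+1}−ȳ) = -20.0278
Denominator Σ(y_t−ȳ)² = 38.8333
r_1 = -20.0278 / 38.8333 = -0.516

-0.516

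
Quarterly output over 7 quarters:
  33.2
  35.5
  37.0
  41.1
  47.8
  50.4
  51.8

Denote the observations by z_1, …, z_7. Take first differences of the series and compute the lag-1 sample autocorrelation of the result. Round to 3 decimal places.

0.115

First differences Δz: 2.3, 1.5, 4.1, 6.7, 2.6, 1.4
Mean of differences = 3.1000
Numerator Σ(Δz_t−Δz̄)(Δz_{t+1}−Δz̄) = 2.3300
Denominator Σ(Δz_t−Δz̄)² = 20.3000
r_1(Δz) = 2.3300 / 20.3000 = 0.115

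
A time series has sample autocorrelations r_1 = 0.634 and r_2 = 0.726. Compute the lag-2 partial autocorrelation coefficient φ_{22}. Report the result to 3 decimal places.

0.542

φ_{22} = (r_2 − r_1²) / (1 − r_1²)
r_1² = (0.634)² = 0.401956
Numerator = 0.726 − 0.4020 = 0.3240; denominator = 1 − 0.4020 = 0.5980
φ_{22} = 0.3240 / 0.5980 = 0.542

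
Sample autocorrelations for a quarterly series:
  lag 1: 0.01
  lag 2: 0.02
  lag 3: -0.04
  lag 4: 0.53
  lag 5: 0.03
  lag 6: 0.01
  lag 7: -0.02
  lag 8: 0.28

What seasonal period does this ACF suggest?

4

The largest autocorrelation is r_4 = 0.53, with a weaker echo at lag 8 (0.28); the remaining lags stay at or below 0.03.
The dominant spike at lag 4 indicates a seasonal period of 4.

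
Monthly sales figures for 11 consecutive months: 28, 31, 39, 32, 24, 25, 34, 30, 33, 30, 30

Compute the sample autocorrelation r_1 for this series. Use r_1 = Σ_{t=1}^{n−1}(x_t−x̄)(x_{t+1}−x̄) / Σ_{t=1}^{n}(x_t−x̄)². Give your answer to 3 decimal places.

0.106

Mean x̄ = (28 + 31 + 39 + 32 + 24 + 25 + 34 + 30 + 33 + 30 + 30)/11 = 30.5455
Numerator Σ_{t=1}^{10}(x_t−x̄)(x_{t+1}−x̄) = 18.3388
Denominator Σ(x_t−x̄)² = 172.7273
r_1 = 18.3388 / 172.7273 = 0.106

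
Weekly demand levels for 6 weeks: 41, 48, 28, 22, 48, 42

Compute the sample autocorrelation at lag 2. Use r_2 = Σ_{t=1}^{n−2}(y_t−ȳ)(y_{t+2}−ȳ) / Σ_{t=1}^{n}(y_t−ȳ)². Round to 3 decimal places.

-0.602

Mean ȳ = (41 + 48 + 28 + 22 + 48 + 42)/6 = 38.1667
Deviations from mean: 2.8333, 9.8333, -10.1667, -16.1667, 9.8333, 3.8333
Σ(y_t−ȳ)(y_{t+2}−ȳ) = (-28.8056) + (-158.9722) + (-99.9722) + (-61.9722) = -349.7222
Denominator Σ(y_t−ȳ)² = 580.8333
r_2 = -349.7222 / 580.8333 = -0.602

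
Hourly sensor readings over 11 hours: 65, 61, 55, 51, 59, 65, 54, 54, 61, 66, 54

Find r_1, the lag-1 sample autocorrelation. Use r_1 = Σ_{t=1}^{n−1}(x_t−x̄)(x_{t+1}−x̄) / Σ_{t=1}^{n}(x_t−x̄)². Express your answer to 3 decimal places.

Mean x̄ = (65 + 61 + 55 + 51 + 59 + 65 + 54 + 54 + 61 + 66 + 54)/11 = 58.6364
Numerator Σ_{t=1}^{10}(x_t−x̄)(x_{t+1}−x̄) = -1.9504
Denominator Σ(x_t−x̄)² = 282.5455
r_1 = -1.9504 / 282.5455 = -0.007

-0.007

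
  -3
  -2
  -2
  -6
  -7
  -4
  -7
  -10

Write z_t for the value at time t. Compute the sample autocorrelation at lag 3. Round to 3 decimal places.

Mean z̄ = (-3 − 2 − 2 − 6 − 7 − 4 − 7 − 10)/8 = -5.1250
Σ(z_t−z̄)(z_{t+3}−z̄) = (-1.8594) + (-5.8594) + (3.5156) + (1.6406) + (9.1406) = 6.5781
Denominator Σ(z_t−z̄)² = 56.8750
r_3 = 6.5781 / 56.8750 = 0.116

0.116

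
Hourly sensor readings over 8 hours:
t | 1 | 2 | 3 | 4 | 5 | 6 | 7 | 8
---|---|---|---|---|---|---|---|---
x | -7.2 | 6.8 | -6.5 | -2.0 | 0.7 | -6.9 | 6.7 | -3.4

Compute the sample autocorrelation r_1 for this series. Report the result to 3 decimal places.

Mean x̄ = (-7.2 + 6.8 − 6.5 − 2.0 + 0.7 − 6.9 + 6.7 − 3.4)/8 = -1.4750
Σ(x_t−x̄)(x_{t+1}−x̄) = (-47.3744) + (-41.5819) + (2.6381) + (-1.1419) + (-11.7994) + (-44.3494) + (-15.7369) = -159.3456
Denominator Σ(x_t−x̄)² = 231.4750
r_1 = -159.3456 / 231.4750 = -0.688

-0.688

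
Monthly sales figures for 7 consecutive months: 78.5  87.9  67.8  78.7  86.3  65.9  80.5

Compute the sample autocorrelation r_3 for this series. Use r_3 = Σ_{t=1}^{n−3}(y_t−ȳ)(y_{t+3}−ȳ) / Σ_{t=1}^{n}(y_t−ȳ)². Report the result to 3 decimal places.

0.490

Mean ȳ = (78.5 + 87.9 + 67.8 + 78.7 + 86.3 + 65.9 + 80.5)/7 = 77.9429
Deviations from mean: 0.5571, 9.9571, -10.1429, 0.7571, 8.3571, -12.0429, 2.5571
Σ(y_t−ȳ)(y_{t+3}−ȳ) = (0.4218) + (83.2133) + (122.1490) + (1.9361) = 207.7202
Denominator Σ(y_t−ȳ)² = 424.3171
r_3 = 207.7202 / 424.3171 = 0.490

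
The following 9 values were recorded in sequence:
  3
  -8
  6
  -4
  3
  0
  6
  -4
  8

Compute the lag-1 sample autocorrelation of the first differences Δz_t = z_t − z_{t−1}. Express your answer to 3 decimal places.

First differences Δz: -11, 14, -10, 7, -3, 6, -10, 12
Mean of differences = 0.6250
Numerator Σ(Δz_t−Δz̄)(Δz_{t+1}−Δz̄) = -585.8906
Denominator Σ(Δz_t−Δz̄)² = 751.8750
r_1(Δz) = -585.8906 / 751.8750 = -0.779

-0.779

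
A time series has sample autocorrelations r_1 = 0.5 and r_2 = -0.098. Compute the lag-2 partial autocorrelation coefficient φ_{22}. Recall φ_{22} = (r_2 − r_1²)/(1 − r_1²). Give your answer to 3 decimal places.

φ_{22} = (r_2 − r_1²) / (1 − r_1²)
r_1² = (0.5)² = 0.25
Numerator = -0.098 − 0.2500 = -0.3480; denominator = 1 − 0.2500 = 0.7500
φ_{22} = -0.3480 / 0.7500 = -0.464

-0.464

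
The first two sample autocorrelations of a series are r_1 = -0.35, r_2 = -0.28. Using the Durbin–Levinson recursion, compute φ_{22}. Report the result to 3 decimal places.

-0.459

φ_{22} = (r_2 − r_1²) / (1 − r_1²)
r_1² = (-0.35)² = 0.1225
Numerator = -0.28 − 0.1225 = -0.4025; denominator = 1 − 0.1225 = 0.8775
φ_{22} = -0.4025 / 0.8775 = -0.459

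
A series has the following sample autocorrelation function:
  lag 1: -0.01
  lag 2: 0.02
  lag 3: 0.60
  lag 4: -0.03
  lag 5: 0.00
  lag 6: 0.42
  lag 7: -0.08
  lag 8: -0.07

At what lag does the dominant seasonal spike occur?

The largest autocorrelation is r_3 = 0.60, with a weaker echo at lag 6 (0.42); the remaining lags stay at or below 0.02.
The dominant spike at lag 3 indicates a seasonal period of 3.

3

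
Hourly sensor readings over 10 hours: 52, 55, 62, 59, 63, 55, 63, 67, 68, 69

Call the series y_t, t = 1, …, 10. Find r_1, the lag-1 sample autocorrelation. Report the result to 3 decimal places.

0.403

Mean ȳ = (52 + 55 + 62 + 59 + 63 + 55 + 63 + 67 + 68 + 69)/10 = 61.3000
Numerator Σ_{t=1}^{9}(y_t−ȳ)(y_{t+1}−ȳ) = 126.7100
Denominator Σ(y_t−ȳ)² = 314.1000
r_1 = 126.7100 / 314.1000 = 0.403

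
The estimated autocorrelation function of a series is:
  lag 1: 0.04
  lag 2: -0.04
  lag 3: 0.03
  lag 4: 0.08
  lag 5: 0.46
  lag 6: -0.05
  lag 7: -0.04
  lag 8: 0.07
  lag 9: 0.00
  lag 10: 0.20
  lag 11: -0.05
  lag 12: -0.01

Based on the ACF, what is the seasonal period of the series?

5

The largest autocorrelation is r_5 = 0.46, with a weaker echo at lag 10 (0.20); the remaining lags stay at or below 0.08.
The dominant spike at lag 5 indicates a seasonal period of 5.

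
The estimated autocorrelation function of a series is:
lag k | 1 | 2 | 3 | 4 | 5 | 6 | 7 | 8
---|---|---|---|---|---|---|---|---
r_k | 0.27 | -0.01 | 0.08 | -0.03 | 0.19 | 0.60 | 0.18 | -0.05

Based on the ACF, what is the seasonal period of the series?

6

The largest autocorrelation is r_6 = 0.60; the remaining lags stay at or below 0.27.
The dominant spike at lag 6 indicates a seasonal period of 6.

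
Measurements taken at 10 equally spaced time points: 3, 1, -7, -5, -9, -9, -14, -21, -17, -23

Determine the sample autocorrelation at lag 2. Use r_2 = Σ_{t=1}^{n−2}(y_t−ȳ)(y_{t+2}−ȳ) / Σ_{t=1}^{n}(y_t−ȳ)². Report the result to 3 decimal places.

Mean ȳ = (3 + 1 − 7 − 5 − 9 − 9 − 14 − 21 − 17 − 23)/10 = -10.1000
Numerator Σ_{t=1}^{8}(y_t−ȳ)(y_{t+2}−ȳ) = 257.4800
Denominator Σ(y_t−ȳ)² = 680.9000
r_2 = 257.4800 / 680.9000 = 0.378

0.378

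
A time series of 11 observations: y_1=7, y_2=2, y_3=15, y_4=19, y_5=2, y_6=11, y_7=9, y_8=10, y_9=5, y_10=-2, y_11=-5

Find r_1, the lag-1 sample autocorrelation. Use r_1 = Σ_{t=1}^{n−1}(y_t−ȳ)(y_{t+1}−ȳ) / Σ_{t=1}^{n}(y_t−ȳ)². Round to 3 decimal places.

0.219

Mean ȳ = (7 + 2 + 15 + 19 + 2 + 11 + 9 + 10 + 5 − 2 − 5)/11 = 6.6364
Numerator Σ_{t=1}^{10}(y_t−ȳ)(y_{t+1}−ȳ) = 112.7769
Denominator Σ(y_t−ȳ)² = 514.5455
r_1 = 112.7769 / 514.5455 = 0.219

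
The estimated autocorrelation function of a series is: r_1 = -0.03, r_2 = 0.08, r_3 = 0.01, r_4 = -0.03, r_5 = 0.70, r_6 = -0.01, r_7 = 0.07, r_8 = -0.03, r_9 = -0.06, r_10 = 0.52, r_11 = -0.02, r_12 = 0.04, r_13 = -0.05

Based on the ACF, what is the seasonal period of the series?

The largest autocorrelation is r_5 = 0.70, with a weaker echo at lag 10 (0.52); the remaining lags stay at or below 0.08.
The dominant spike at lag 5 indicates a seasonal period of 5.

5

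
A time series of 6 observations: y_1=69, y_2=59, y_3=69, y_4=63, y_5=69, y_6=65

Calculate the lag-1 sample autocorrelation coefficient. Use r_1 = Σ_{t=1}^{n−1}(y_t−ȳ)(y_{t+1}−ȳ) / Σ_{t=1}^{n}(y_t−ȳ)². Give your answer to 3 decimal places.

Mean ȳ = (69 + 59 + 69 + 63 + 69 + 65)/6 = 65.6667
Deviations from mean: 3.3333, -6.6667, 3.3333, -2.6667, 3.3333, -0.6667
Numerator Σ_{t=1}^{5}(y_t−ȳ)(y_{t+1}−ȳ) = -64.4444
Denominator Σ(y_t−ȳ)² = 85.3333
r_1 = -64.4444 / 85.3333 = -0.755

-0.755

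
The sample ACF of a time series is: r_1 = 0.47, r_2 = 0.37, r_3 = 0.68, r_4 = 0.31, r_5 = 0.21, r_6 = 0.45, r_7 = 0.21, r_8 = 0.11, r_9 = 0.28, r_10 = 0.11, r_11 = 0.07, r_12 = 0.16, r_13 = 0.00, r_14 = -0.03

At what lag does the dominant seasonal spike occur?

3

The largest autocorrelation is r_3 = 0.68; the remaining lags stay at or below 0.47. The elevated value at lag 1 (0.47), dropping to 0.37 at lag 2, reflects decaying short-term dependence rather than seasonality.
The dominant spike at lag 3 indicates a seasonal period of 3.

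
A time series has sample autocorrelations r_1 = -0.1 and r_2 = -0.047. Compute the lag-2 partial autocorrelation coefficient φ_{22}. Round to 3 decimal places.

φ_{22} = (r_2 − r_1²) / (1 − r_1²)
r_1² = (-0.1)² = 0.01
Numerator = -0.047 − 0.0100 = -0.0570; denominator = 1 − 0.0100 = 0.9900
φ_{22} = -0.0570 / 0.9900 = -0.058

-0.058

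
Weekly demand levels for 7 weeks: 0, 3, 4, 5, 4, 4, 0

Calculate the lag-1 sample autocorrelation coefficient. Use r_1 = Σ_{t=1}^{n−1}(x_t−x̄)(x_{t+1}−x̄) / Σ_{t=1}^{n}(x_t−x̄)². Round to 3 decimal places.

Mean x̄ = (0 + 3 + 4 + 5 + 4 + 4 + 0)/7 = 2.8571
Σ(x_t−x̄)(x_{t+1}−x̄) = (-0.4082) + (0.1633) + (2.4490) + (2.4490) + (1.3061) + (-3.2653) = 2.6939
Denominator Σ(x_t−x̄)² = 24.8571
r_1 = 2.6939 / 24.8571 = 0.108

0.108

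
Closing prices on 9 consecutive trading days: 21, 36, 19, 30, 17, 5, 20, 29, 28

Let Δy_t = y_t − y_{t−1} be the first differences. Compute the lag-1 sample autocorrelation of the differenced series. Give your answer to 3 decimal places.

First differences Δy: 15, -17, 11, -13, -12, 15, 9, -1
Mean of differences = 0.8750
Numerator Σ(Δy_t−Δȳ)(Δy_{t+1}−Δȳ) = -477.6406
Denominator Σ(Δy_t−Δȳ)² = 1248.8750
r_1(Δy) = -477.6406 / 1248.8750 = -0.382

-0.382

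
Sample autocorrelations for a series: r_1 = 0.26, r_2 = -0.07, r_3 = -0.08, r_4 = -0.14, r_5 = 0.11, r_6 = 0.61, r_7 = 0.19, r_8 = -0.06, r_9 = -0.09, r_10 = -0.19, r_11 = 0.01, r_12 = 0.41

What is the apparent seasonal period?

6

The largest autocorrelation is r_6 = 0.61, with a weaker echo at lag 12 (0.41); the remaining lags stay at or below 0.26.
The dominant spike at lag 6 indicates a seasonal period of 6.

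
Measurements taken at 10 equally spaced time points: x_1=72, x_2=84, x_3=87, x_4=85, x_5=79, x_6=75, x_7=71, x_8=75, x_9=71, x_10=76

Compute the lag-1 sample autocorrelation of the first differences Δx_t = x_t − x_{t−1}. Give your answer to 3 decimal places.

0.127

First differences Δx: 12, 3, -2, -6, -4, -4, 4, -4, 5
Mean of differences = 0.4444
Numerator Σ(Δx_t−Δx̄)(Δx_{t+1}−Δx̄) = 35.5802
Denominator Σ(Δx_t−Δx̄)² = 280.2222
r_1(Δx) = 35.5802 / 280.2222 = 0.127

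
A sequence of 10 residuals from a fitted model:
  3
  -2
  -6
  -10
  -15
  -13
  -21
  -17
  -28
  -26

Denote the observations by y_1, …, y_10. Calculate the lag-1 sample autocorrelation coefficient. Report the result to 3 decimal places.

0.605

Mean ȳ = (3 − 2 − 6 − 10 − 15 − 13 − 21 − 17 − 28 − 26)/10 = -13.5000
Numerator Σ_{t=1}^{9}(y_t−ȳ)(y_{t+1}−ȳ) = 550.7500
Denominator Σ(y_t−ȳ)² = 910.5000
r_1 = 550.7500 / 910.5000 = 0.605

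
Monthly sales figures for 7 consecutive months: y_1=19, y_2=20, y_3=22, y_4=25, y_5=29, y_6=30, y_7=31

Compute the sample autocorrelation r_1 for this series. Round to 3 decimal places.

Mean ȳ = (19 + 20 + 22 + 25 + 29 + 30 + 31)/7 = 25.1429
Deviations from mean: -6.1429, -5.1429, -3.1429, -0.1429, 3.8571, 4.8571, 5.8571
Σ(y_t−ȳ)(y_{t+1}−ȳ) = (31.5918) + (16.1633) + (0.4490) + (-0.5510) + (18.7347) + (28.4490) = 94.8367
Denominator Σ(y_t−ȳ)² = 146.8571
r_1 = 94.8367 / 146.8571 = 0.646

0.646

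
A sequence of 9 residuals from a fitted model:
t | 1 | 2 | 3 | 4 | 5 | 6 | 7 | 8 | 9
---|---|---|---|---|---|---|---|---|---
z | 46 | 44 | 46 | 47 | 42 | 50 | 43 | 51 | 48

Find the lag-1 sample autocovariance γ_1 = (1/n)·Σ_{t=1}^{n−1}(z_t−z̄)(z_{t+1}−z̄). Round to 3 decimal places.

-4.160

Mean z̄ = (46 + 44 + 46 + 47 + 42 + 50 + 43 + 51 + 48)/9 = 46.3333
Σ_{t=1}^{8}(z_t−z̄)(z_{t+1}−z̄) = -37.4444
γ_1 = -37.4444 / 9 = -4.160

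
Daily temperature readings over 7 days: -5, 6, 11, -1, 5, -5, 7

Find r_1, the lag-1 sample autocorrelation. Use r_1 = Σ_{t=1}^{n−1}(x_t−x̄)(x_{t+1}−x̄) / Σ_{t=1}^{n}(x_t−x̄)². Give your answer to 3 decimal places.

Mean x̄ = (-5 + 6 + 11 − 1 + 5 − 5 + 7)/7 = 2.5714
Deviations from mean: -7.5714, 3.4286, 8.4286, -3.5714, 2.4286, -7.5714, 4.4286
Numerator Σ_{t=1}^{6}(x_t−x̄)(x_{t+1}−x̄) = -87.7551
Denominator Σ(x_t−x̄)² = 235.7143
r_1 = -87.7551 / 235.7143 = -0.372

-0.372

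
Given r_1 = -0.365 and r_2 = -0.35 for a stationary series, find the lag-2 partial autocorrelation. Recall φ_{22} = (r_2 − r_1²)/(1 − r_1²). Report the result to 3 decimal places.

-0.557

φ_{22} = (r_2 − r_1²) / (1 − r_1²)
r_1² = (-0.365)² = 0.133225
Numerator = -0.35 − 0.1332 = -0.4832; denominator = 1 − 0.1332 = 0.8668
φ_{22} = -0.4832 / 0.8668 = -0.557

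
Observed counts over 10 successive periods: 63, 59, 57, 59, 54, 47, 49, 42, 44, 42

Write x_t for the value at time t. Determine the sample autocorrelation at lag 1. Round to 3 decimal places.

0.650

Mean x̄ = (63 + 59 + 57 + 59 + 54 + 47 + 49 + 42 + 44 + 42)/10 = 51.6000
Numerator Σ_{t=1}^{9}(x_t−x̄)(x_{t+1}−x̄) = 353.8400
Denominator Σ(x_t−x̄)² = 544.4000
r_1 = 353.8400 / 544.4000 = 0.650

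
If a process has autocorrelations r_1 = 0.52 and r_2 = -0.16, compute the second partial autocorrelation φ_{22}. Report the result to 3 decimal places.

-0.590

φ_{22} = (r_2 − r_1²) / (1 − r_1²)
r_1² = (0.52)² = 0.2704
Numerator = -0.16 − 0.2704 = -0.4304; denominator = 1 − 0.2704 = 0.7296
φ_{22} = -0.4304 / 0.7296 = -0.590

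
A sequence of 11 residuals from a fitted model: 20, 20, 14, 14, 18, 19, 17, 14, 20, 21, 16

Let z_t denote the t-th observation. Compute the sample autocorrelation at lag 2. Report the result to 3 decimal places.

Mean z̄ = (20 + 20 + 14 + 14 + 18 + 19 + 17 + 14 + 20 + 21 + 16)/11 = 17.5455
Numerator Σ_{t=1}^{9}(z_t−z̄)(z_{t+2}−z̄) = -46.9587
Denominator Σ(z_t−z̄)² = 72.7273
r_2 = -46.9587 / 72.7273 = -0.646

-0.646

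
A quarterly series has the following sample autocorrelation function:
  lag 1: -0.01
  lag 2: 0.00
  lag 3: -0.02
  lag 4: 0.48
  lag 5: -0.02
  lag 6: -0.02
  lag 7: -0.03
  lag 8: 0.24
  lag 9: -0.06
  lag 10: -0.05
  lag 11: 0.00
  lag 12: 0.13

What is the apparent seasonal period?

The largest autocorrelation is r_4 = 0.48, with a weaker echo at lag 8 (0.24); the remaining lags stay at or below 0.13.
The dominant spike at lag 4 indicates a seasonal period of 4.

4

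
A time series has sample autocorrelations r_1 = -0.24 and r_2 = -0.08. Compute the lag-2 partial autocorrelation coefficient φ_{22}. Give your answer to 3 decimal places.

-0.146

φ_{22} = (r_2 − r_1²) / (1 − r_1²)
r_1² = (-0.24)² = 0.0576
Numerator = -0.08 − 0.0576 = -0.1376; denominator = 1 − 0.0576 = 0.9424
φ_{22} = -0.1376 / 0.9424 = -0.146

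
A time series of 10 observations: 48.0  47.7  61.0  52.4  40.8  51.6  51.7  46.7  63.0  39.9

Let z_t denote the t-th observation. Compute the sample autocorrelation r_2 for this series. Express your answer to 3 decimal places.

-0.181

Mean z̄ = (48.0 + 47.7 + 61.0 + 52.4 + 40.8 + 51.6 + 51.7 + 46.7 + 63.0 + 39.9)/10 = 50.2800
Numerator Σ_{t=1}^{8}(z_t−z̄)(z_{t+2}−z̄) = -91.7028
Denominator Σ(z_t−z̄)² = 507.2560
r_2 = -91.7028 / 507.2560 = -0.181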